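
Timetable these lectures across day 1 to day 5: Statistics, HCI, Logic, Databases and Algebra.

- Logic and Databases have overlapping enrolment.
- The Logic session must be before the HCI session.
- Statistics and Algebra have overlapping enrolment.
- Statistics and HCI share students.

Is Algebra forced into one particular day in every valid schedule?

Algebra can be day 1 (e.g. Logic -> day 1, Databases -> day 2, HCI -> day 2, Algebra -> day 1, Statistics -> day 3) or day 2 (e.g. Algebra in day 2, Databases in day 2, Statistics in day 1, HCI in day 2, Logic in day 1).

No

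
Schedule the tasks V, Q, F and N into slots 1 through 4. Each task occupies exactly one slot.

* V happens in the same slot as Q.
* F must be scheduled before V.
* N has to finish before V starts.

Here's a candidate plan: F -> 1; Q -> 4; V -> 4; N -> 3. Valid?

Yes

V happens in the same slot as Q — holds.
N has to finish before V starts — holds.
F must be scheduled before V — holds.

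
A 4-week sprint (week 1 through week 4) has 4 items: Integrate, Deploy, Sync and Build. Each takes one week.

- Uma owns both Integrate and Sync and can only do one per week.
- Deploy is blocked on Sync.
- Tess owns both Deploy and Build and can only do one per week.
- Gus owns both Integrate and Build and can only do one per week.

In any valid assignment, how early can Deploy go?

Precedence pushes Deploy to at least week 2.
Deploy at week 2 is achievable: Sync -> week 1; Build -> week 1; Deploy -> week 2; Integrate -> week 2.

week 2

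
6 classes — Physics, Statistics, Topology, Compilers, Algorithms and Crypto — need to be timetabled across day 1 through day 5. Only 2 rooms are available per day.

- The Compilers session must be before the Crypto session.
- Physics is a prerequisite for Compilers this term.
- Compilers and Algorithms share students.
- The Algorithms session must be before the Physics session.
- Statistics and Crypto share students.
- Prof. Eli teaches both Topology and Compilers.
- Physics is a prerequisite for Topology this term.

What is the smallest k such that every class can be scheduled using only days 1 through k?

4

The precedence chain requires at least 4 distinct days.
With at most 2 per day and 6 classes, at least 3 days are needed.
4 works (last occupied day: day 4): for example Topology=day 4, Statistics=day 1, Crypto=day 4, Physics=day 2, Algorithms=day 1, Compilers=day 3.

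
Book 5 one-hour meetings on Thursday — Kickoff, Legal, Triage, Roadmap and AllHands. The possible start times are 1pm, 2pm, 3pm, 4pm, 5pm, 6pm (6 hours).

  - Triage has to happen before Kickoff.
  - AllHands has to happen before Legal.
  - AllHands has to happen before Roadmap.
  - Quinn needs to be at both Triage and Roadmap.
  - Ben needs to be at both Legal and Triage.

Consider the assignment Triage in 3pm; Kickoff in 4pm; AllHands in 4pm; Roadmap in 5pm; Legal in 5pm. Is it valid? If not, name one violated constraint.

AllHands has to happen before Roadmap — holds.
Ben needs to be at both Legal and Triage — holds.
Quinn needs to be at both Triage and Roadmap — holds.
Triage has to happen before Kickoff — holds.
AllHands has to happen before Legal — holds.

Yes, all constraints hold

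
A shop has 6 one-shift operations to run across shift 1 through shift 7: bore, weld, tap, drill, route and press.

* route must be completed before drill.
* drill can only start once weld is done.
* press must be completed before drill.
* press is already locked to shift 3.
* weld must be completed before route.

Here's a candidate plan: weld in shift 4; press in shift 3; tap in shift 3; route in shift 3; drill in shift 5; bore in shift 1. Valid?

No — it violates: weld must be completed before route

press must be completed before drill — holds.
route must be completed before drill — holds.
press is already locked to shift 3 — holds.
weld must be completed before route — violated.
drill can only start once weld is done — holds.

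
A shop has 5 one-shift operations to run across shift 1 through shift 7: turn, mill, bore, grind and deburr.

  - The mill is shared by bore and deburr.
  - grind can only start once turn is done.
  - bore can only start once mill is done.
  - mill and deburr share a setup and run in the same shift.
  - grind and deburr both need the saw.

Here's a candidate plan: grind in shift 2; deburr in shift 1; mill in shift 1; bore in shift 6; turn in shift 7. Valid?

Invalid. grind can only start once turn is done.

bore can only start once mill is done — holds.
grind and deburr both need the saw — holds.
grind can only start once turn is done — violated.
mill and deburr share a setup and run in the same shift — holds.
The mill is shared by bore and deburr — holds.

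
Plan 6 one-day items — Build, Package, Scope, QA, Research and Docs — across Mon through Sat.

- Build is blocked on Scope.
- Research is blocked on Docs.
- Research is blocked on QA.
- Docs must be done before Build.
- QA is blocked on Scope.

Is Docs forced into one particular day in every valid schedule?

Docs can be Mon (e.g. Research in Wed, QA in Tue, Build in Tue, Scope in Mon, Docs in Mon, Package in Mon) or Tue (e.g. Research=Wed; Scope=Mon; Package=Mon; QA=Tue; Docs=Tue; Build=Wed).

No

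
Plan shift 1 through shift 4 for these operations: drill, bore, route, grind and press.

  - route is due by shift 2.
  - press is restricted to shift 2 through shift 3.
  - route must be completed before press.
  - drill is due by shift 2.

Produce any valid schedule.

route in shift 1; press in shift 2; drill in shift 1; grind in shift 1; bore in shift 1

Checking: route(shift 1) before press(shift 2); drill=shift 1 in [shift 1,shift 2]; route=shift 1 in [shift 1,shift 2]; press=shift 2 in [shift 2,shift 3].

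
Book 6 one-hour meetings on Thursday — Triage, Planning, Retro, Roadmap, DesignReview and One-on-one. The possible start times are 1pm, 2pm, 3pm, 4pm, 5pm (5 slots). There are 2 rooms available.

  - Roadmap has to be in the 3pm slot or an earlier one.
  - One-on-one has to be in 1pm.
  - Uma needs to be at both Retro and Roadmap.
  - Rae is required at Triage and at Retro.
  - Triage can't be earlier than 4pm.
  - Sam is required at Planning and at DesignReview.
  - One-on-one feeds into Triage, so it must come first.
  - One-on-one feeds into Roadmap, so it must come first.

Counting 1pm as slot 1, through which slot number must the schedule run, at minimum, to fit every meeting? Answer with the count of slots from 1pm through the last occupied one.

The precedence chain requires at least 2 distinct slots.
With at most 2 per slot and 6 meetings, at least 3 slots are needed.
Triage can't be placed before 4pm — that is slot 4 counting from 1pm — so the schedule must run through at least 4 slots.
4 works (last occupied slot: 4pm): for example Triage -> 4pm, Retro -> 3pm, DesignReview -> 2pm, One-on-one -> 1pm, Planning -> 1pm, Roadmap -> 2pm.

4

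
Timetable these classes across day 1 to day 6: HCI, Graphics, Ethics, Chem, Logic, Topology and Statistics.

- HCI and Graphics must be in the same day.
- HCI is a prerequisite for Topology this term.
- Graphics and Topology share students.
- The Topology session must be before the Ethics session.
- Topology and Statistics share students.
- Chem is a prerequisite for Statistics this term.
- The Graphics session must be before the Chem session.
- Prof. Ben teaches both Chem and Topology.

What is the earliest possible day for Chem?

Precedence pushes Chem to at least day 2; downstream work caps Chem at day 5.
Chem at day 2 is achievable: Graphics in day 1, Chem in day 2, Ethics in day 4, Statistics in day 4, Topology in day 3, HCI in day 1, Logic in day 1.

day 2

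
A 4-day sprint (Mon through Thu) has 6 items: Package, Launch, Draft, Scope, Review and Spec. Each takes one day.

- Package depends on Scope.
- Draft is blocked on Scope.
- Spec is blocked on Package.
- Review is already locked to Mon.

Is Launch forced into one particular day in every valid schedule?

Launch can be Mon (e.g. Scope in Mon; Package in Tue; Spec in Wed; Review in Mon; Launch in Mon; Draft in Tue) or Tue (e.g. Package -> Tue, Spec -> Wed, Review -> Mon, Launch -> Tue, Scope -> Mon, Draft -> Tue).

No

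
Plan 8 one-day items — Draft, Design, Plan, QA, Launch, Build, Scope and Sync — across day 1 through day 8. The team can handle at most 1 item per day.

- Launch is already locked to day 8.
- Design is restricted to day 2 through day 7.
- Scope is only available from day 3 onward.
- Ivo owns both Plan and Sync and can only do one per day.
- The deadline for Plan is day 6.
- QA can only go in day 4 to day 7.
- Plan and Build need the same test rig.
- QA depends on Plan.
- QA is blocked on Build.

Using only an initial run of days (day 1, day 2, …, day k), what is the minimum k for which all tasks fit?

The precedence chain requires at least 2 distinct days.
With at most 1 per day and 8 tasks, at least 8 days are needed.
Launch can't be placed before day 8, so the schedule must run through at least day 8.
8 works (last occupied day: day 8): for example Launch -> day 8, Sync -> day 7, Plan -> day 1, Build -> day 3, Draft -> day 6, Scope -> day 5, Design -> day 2, QA -> day 4.

8 days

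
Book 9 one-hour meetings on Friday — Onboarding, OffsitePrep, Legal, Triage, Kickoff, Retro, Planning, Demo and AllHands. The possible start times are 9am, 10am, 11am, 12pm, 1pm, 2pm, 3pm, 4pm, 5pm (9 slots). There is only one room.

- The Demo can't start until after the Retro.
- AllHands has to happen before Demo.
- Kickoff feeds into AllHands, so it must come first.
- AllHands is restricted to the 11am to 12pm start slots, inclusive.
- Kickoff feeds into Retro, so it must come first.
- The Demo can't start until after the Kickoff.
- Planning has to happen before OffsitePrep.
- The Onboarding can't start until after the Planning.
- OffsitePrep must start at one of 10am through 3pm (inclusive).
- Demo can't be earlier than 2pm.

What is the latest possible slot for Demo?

5pm

Demo is available from 2pm.
Demo at 5pm is achievable: OffsitePrep in 12pm, Planning in 10am, Triage in 4pm, Kickoff in 9am, AllHands in 11am, Retro in 1pm, Onboarding in 2pm, Legal in 3pm, Demo in 5pm.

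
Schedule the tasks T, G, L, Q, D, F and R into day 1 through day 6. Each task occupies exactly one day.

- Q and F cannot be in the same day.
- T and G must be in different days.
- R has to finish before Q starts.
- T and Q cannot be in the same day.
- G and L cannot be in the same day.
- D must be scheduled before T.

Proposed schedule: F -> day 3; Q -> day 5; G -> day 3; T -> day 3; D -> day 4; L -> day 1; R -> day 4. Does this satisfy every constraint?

T and G must be in different days — violated.
R has to finish before Q starts — holds.
T and Q cannot be in the same day — holds.
D must be scheduled before T — violated.
Q and F cannot be in the same day — holds.
G and L cannot be in the same day — holds.

No. D must be scheduled before T is not satisfied.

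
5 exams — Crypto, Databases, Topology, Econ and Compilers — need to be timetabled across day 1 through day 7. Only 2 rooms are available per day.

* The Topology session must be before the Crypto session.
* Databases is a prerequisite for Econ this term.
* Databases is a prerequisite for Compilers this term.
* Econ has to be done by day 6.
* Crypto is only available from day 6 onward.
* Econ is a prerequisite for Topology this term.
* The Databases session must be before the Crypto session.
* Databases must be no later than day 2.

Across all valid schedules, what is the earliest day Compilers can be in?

Precedence pushes Compilers to at least day 2.
Compilers at day 2 is achievable: Econ -> day 2, Databases -> day 1, Topology -> day 3, Crypto -> day 6, Compilers -> day 2.

day 2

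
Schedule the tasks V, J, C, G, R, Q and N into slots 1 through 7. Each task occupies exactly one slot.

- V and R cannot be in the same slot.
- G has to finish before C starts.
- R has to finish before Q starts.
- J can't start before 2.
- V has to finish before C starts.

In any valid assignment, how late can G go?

6

Downstream work caps G at 6.
G at 6 is achievable: V -> 1; J -> 2; Q -> 3; G -> 6; N -> 1; C -> 7; R -> 2.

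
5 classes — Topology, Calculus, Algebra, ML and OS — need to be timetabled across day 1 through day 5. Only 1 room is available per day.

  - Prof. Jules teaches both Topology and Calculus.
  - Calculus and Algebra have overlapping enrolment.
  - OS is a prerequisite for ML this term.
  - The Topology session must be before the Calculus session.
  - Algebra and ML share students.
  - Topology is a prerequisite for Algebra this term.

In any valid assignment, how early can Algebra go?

day 2

Precedence pushes Algebra to at least day 2.
Algebra at day 2 is achievable: Calculus -> day 3; Topology -> day 1; Algebra -> day 2; ML -> day 5; OS -> day 4.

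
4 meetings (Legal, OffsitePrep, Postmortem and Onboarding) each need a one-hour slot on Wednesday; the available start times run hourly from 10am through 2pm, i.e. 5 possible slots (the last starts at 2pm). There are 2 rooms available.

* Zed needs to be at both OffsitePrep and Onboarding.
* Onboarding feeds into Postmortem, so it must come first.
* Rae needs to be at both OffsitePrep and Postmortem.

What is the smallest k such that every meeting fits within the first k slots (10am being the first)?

The precedence chain requires at least 2 distinct slots.
With at most 2 per slot and 4 meetings, at least 2 slots are needed.
Could 2 slots be enough, i.e. nothing placed later than 11am? No: Postmortem must come after Onboarding (at 10am or later) → {11am}; Onboarding must come before Postmortem (at 11am or earlier) → {10am}; OffsitePrep can't share with Postmortem (11am) → {10am}; Onboarding can't share with OffsitePrep (10am) → nothing is left.
So 2 slots is not enough.
3 works (last occupied slot: 12pm): for example Legal in 10am; OffsitePrep in 12pm; Postmortem in 11am; Onboarding in 10am.

3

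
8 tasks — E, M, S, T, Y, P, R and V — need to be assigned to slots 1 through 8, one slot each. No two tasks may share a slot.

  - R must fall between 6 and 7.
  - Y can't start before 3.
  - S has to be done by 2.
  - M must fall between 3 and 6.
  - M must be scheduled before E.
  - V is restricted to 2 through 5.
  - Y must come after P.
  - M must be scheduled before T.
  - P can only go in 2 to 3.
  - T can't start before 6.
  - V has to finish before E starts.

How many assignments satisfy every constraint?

44

Splitting on E: it can be 5 (12), 6 (8), 7 (8), 8 (16). Listing each branch's schedules as (M, S, T, Y, P, R, V):
E=5: (3,1,6,8,2,7,4) (3,1,7,8,2,6,4) (3,1,8,6,2,7,4) (3,1,8,7,2,6,4) (4,1,6,8,2,7,3) (4,1,6,8,3,7,2) (4,1,7,8,2,6,3) (4,1,7,8,3,6,2) (4,1,8,6,2,7,3) (4,1,8,6,3,7,2) (4,1,8,7,2,6,3) (4,1,8,7,3,6,2) — 12.
E=6: (3,1,8,4,2,7,5) (3,1,8,5,2,7,4) (4,1,8,3,2,7,5) (4,1,8,5,2,7,3) (4,1,8,5,3,7,2) (5,1,8,3,2,7,4) (5,1,8,4,2,7,3) (5,1,8,4,3,7,2) — 8.
E=7: (3,1,8,4,2,6,5) (3,1,8,5,2,6,4) (4,1,8,3,2,6,5) (4,1,8,5,2,6,3) (4,1,8,5,3,6,2) (5,1,8,3,2,6,4) (5,1,8,4,2,6,3) (5,1,8,4,3,6,2) — 8.
E=8: (3,1,6,4,2,7,5) (3,1,6,5,2,7,4) (3,1,7,4,2,6,5) (3,1,7,5,2,6,4) (4,1,6,3,2,7,5) (4,1,6,5,2,7,3) (4,1,6,5,3,7,2) (4,1,7,3,2,6,5) (4,1,7,5,2,6,3) (4,1,7,5,3,6,2) (5,1,6,3,2,7,4) (5,1,6,4,2,7,3) (5,1,6,4,3,7,2) (5,1,7,3,2,6,4) (5,1,7,4,2,6,3) (5,1,7,4,3,6,2) — 16.
Summing: 12 + 8 + 8 + 16 = 44.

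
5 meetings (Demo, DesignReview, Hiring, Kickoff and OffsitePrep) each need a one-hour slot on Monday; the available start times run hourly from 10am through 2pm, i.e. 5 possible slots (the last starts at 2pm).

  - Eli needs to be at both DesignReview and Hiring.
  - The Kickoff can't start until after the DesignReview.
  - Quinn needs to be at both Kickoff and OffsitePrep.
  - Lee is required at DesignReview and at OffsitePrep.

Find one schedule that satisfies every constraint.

Demo in 10am; Hiring in 11am; DesignReview in 10am; OffsitePrep in 12pm; Kickoff in 11am

Checking: DesignReview(10am) before Kickoff(11am); DesignReview(10am) != Hiring(11am); Kickoff(11am) != OffsitePrep(12pm); DesignReview(10am) != OffsitePrep(12pm).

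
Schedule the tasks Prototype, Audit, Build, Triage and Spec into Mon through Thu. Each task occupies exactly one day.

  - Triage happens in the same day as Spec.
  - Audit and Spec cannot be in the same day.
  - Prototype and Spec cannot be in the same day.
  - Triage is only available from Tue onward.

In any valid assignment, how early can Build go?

Mon

Build at Mon is achievable: Build=Mon; Spec=Tue; Audit=Mon; Triage=Tue; Prototype=Mon.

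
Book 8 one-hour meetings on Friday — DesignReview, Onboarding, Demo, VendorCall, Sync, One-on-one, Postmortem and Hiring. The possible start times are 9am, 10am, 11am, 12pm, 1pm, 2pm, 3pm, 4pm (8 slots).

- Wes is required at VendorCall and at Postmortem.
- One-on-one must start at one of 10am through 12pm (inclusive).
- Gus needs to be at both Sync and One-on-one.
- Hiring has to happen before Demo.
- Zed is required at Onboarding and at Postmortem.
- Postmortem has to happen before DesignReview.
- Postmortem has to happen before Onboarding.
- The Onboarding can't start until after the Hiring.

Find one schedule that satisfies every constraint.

Sync in 9am, One-on-one in 10am, VendorCall in 10am, DesignReview in 10am, Hiring in 9am, Onboarding in 10am, Demo in 10am, Postmortem in 9am

Checking: Postmortem(9am) before Onboarding(10am); Postmortem(9am) before DesignReview(10am); Hiring(9am) before Onboarding(10am); Hiring(9am) before Demo(10am); Onboarding(10am) != Postmortem(9am); VendorCall(10am) != Postmortem(9am); Sync(9am) != One-on-one(10am); One-on-one=10am in [10am,12pm].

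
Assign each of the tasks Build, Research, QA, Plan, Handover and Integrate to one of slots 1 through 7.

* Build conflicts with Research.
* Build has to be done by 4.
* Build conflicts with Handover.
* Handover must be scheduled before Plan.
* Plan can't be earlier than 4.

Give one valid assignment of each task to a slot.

Plan in 4, Research in 2, Build in 1, Handover in 2, QA in 1, Integrate in 1

Checking: Handover(2) before Plan(4); Build(1) != Research(2); Build(1) != Handover(2); Plan=4 in [4,7]; Build=1 in [1,4].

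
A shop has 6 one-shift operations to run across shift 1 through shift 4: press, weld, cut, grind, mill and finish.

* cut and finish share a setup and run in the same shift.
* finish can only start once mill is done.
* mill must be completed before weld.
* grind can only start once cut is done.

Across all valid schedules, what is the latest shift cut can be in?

shift 3

Cut must be in the same shift as finish, which can't be before shift 2, so cut is at least shift 2; downstream work caps cut at shift 3.
cut at shift 3 is achievable: mill in shift 1, cut in shift 3, press in shift 1, finish in shift 3, grind in shift 4, weld in shift 2.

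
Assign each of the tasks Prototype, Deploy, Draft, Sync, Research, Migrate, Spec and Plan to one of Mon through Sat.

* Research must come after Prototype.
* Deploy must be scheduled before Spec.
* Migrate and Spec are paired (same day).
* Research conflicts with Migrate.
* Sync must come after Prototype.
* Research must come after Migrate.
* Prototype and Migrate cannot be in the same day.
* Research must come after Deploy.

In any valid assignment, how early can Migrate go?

Tue

Migrate must be in the same day as Spec, which can't be before Tue, so Migrate is at least Tue; downstream work caps Migrate at Fri.
Migrate at Tue is achievable: Prototype -> Mon, Migrate -> Tue, Deploy -> Mon, Spec -> Tue, Research -> Wed, Plan -> Mon, Draft -> Mon, Sync -> Tue.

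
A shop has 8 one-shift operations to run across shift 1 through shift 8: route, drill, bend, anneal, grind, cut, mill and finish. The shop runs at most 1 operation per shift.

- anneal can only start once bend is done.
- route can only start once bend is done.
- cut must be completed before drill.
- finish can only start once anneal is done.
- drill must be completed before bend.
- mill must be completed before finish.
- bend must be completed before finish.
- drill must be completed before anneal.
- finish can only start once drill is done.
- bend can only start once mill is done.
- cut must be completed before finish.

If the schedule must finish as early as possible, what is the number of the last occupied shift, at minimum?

shift 8

The precedence chain requires at least 5 distinct shifts.
With at most 1 per shift and 8 operations, at least 8 shifts are needed.
8 works (last occupied shift: shift 8): for example cut -> shift 1, route -> shift 7, mill -> shift 3, bend -> shift 4, grind -> shift 8, anneal -> shift 5, drill -> shift 2, finish -> shift 6.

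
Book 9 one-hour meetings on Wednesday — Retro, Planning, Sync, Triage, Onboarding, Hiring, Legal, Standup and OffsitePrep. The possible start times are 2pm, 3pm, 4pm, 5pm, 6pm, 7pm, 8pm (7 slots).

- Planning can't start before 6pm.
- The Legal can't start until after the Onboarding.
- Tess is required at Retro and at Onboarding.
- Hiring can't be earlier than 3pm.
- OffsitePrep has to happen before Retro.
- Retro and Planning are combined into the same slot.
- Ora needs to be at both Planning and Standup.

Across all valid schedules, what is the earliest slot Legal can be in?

Precedence pushes Legal to at least 3pm.
Legal at 3pm is achievable: OffsitePrep -> 2pm; Sync -> 2pm; Onboarding -> 2pm; Standup -> 2pm; Triage -> 2pm; Planning -> 6pm; Hiring -> 3pm; Legal -> 3pm; Retro -> 6pm.

3pm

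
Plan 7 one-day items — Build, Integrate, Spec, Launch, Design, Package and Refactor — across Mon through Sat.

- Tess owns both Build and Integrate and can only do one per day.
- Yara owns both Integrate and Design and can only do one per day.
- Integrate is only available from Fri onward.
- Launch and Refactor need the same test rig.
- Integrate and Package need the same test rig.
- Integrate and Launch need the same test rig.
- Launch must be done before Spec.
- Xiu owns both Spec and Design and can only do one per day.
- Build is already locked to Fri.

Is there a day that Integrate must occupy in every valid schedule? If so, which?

Sat

Integrate's window is Fri–Sat.
Build is fixed at Fri, and Integrate can't share a day with Build.
So Integrate must be Sat.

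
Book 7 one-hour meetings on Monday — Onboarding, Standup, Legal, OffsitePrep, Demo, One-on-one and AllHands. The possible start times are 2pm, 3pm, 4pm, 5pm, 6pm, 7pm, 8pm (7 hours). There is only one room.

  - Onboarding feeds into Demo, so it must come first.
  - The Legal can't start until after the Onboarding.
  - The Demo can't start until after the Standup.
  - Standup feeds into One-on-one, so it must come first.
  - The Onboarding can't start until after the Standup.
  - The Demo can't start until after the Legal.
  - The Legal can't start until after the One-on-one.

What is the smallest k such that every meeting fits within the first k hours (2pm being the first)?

7 hours

The precedence chain requires at least 4 distinct hours.
With at most 1 per hour and 7 meetings, at least 7 hours are needed.
7 works (last occupied hour: 8pm): for example AllHands -> 8pm; One-on-one -> 4pm; Legal -> 5pm; Demo -> 6pm; Standup -> 2pm; Onboarding -> 3pm; OffsitePrep -> 7pm.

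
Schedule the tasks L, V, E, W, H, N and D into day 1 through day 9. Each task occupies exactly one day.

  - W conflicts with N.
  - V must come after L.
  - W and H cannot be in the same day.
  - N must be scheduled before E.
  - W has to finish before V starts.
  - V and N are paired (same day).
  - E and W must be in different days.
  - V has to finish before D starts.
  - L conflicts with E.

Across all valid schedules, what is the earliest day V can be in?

Precedence pushes V to at least day 2; downstream work caps V at day 8.
V at day 2 is achievable: H=day 2; N=day 2; E=day 3; L=day 1; W=day 1; D=day 3; V=day 2.

day 2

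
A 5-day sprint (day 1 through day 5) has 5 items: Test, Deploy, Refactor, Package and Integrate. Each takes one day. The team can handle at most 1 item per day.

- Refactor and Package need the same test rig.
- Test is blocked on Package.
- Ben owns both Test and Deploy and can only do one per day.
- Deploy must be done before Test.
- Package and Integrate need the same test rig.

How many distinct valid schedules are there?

Splitting on Test: it can be day 3 (4), day 4 (12), day 5 (24). Listing each branch's schedules as (Deploy, Refactor, Package, Integrate) by day number:
Test=day 3: (1,4,2,5) (1,5,2,4) (2,4,1,5) (2,5,1,4) — 4.
Test=day 4: (1,2,3,5) (1,3,2,5) (1,5,2,3) (1,5,3,2) (2,1,3,5) (2,3,1,5) (2,5,1,3) (2,5,3,1) (3,1,2,5) (3,2,1,5) (3,5,1,2) (3,5,2,1) — 12.
Test=day 5: (1,2,3,4) (1,2,4,3) (1,3,2,4) (1,3,4,2) (1,4,2,3) (1,4,3,2) (2,1,3,4) (2,1,4,3) (2,3,1,4) (2,3,4,1) (2,4,1,3) (2,4,3,1) (3,1,2,4) (3,1,4,2) (3,2,1,4) (3,2,4,1) (3,4,1,2) (3,4,2,1) (4,1,2,3) (4,1,3,2) (4,2,1,3) (4,2,3,1) (4,3,1,2) (4,3,2,1) — 24.
Summing: 4 + 12 + 24 = 40.

40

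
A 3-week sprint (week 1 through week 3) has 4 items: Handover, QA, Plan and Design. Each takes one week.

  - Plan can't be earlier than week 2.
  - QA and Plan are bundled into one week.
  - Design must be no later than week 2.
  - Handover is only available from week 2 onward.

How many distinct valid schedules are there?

8

Splitting on Handover: it can be week 2 (4), week 3 (4). Listing each branch's schedules as (QA, Plan, Design) by week number:
Handover=week 2: (2,2,1) (2,2,2) (3,3,1) (3,3,2) — 4.
Handover=week 3: (2,2,1) (2,2,2) (3,3,1) (3,3,2) — 4.
Summing: 4 + 4 = 8.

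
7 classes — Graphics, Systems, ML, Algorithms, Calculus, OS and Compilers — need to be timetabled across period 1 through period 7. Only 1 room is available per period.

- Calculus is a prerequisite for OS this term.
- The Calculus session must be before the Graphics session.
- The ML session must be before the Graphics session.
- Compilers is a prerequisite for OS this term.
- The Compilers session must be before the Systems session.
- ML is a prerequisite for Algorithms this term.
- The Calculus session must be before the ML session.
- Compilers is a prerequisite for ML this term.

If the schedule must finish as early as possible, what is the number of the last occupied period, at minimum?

7

The precedence chain requires at least 3 distinct periods.
With at most 1 per period and 7 classes, at least 7 periods are needed.
7 works (last occupied period: period 7): for example Systems in period 6; OS in period 5; Calculus in period 1; ML in period 3; Compilers in period 2; Graphics in period 4; Algorithms in period 7.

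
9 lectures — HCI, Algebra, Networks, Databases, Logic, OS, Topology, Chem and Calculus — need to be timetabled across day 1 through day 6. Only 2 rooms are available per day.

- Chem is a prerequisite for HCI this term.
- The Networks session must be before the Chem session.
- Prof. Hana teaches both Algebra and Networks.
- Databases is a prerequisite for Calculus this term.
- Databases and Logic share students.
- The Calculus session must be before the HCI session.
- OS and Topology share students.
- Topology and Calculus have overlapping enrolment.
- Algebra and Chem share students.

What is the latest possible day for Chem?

day 5

Precedence pushes Chem to at least day 2; downstream work caps Chem at day 5.
Chem at day 5 is achievable: Calculus=day 2, Databases=day 1, Chem=day 5, Networks=day 1, HCI=day 6, OS=day 3, Logic=day 3, Topology=day 4, Algebra=day 2.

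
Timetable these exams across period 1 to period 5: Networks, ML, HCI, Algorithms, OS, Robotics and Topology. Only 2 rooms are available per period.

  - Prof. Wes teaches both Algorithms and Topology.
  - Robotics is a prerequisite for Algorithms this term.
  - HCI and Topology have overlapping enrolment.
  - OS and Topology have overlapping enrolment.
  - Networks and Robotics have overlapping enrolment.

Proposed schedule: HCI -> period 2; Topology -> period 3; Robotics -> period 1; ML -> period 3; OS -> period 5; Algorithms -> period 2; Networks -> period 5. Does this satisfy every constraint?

Prof. Wes teaches both Algorithms and Topology — holds.
Robotics is a prerequisite for Algorithms this term — holds.
OS and Topology have overlapping enrolment — holds.
HCI and Topology have overlapping enrolment — holds.
Only 2 rooms are available per period — holds.
Networks and Robotics have overlapping enrolment — holds.

Yes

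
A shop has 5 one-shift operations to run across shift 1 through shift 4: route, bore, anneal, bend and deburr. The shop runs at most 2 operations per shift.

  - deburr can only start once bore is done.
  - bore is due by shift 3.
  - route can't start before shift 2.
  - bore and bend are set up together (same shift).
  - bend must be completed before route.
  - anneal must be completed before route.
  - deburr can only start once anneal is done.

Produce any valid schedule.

bore in shift 1, bend in shift 1, anneal in shift 2, deburr in shift 3, route in shift 3

Checking: bend(shift 1) before route(shift 3); anneal(shift 2) before deburr(shift 3); anneal(shift 2) before route(shift 3); bore(shift 1) before deburr(shift 3); bore = bend = shift 1; bore=shift 1 in [shift 1,shift 3]; route=shift 3 in [shift 2,shift 4]; max 2 per shift (cap 2).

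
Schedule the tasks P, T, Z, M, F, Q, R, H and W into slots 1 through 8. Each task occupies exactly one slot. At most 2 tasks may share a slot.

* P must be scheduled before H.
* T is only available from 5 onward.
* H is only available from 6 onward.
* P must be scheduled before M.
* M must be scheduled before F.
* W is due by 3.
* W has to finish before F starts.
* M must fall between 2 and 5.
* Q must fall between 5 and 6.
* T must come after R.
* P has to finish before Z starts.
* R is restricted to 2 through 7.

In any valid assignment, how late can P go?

Downstream work caps P at 4.
P at 4 is achievable: P in 4, W in 1, Z in 7, Q in 5, R in 2, H in 6, T in 6, F in 7, M in 5.

4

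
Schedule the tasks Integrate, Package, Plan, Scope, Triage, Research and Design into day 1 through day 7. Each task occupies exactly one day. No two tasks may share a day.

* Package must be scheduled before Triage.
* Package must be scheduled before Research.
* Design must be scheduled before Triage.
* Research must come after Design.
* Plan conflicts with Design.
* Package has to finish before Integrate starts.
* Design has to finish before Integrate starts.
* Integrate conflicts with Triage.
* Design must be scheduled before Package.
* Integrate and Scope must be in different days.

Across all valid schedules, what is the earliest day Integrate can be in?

Precedence pushes Integrate to at least day 3.
Integrate at day 3 is achievable: Plan in day 6, Scope in day 7, Package in day 2, Integrate in day 3, Research in day 5, Design in day 1, Triage in day 4.

day 3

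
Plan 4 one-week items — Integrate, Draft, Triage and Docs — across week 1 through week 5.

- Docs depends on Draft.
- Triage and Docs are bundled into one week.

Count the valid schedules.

Splitting on Integrate: it can be week 1 (10), week 2 (10), week 3 (10), week 4 (10), week 5 (10). Listing each branch's schedules as (Draft, Triage, Docs) by week number:
Integrate=week 1: (1,2,2) (1,3,3) (1,4,4) (1,5,5) (2,3,3) (2,4,4) (2,5,5) (3,4,4) (3,5,5) (4,5,5) — 10.
Integrate=week 2: (1,2,2) (1,3,3) (1,4,4) (1,5,5) (2,3,3) (2,4,4) (2,5,5) (3,4,4) (3,5,5) (4,5,5) — 10.
Integrate=week 3: (1,2,2) (1,3,3) (1,4,4) (1,5,5) (2,3,3) (2,4,4) (2,5,5) (3,4,4) (3,5,5) (4,5,5) — 10.
Integrate=week 4: (1,2,2) (1,3,3) (1,4,4) (1,5,5) (2,3,3) (2,4,4) (2,5,5) (3,4,4) (3,5,5) (4,5,5) — 10.
Integrate=week 5: (1,2,2) (1,3,3) (1,4,4) (1,5,5) (2,3,3) (2,4,4) (2,5,5) (3,4,4) (3,5,5) (4,5,5) — 10.
Summing: 10 + 10 + 10 + 10 + 10 = 50.

50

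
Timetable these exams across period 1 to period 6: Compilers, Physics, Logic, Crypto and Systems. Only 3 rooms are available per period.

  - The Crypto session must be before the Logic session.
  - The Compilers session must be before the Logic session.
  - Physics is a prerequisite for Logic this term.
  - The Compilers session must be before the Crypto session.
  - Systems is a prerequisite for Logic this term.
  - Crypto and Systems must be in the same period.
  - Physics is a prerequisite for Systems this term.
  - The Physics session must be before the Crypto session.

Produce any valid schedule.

Crypto in period 2, Logic in period 3, Compilers in period 1, Physics in period 1, Systems in period 2

Checking: Systems(period 2) before Logic(period 3); Physics(period 1) before Crypto(period 2); Physics(period 1) before Systems(period 2); Physics(period 1) before Logic(period 3); Crypto(period 2) before Logic(period 3); Compilers(period 1) before Logic(period 3); Compilers(period 1) before Crypto(period 2); Crypto = Systems = period 2; max 2 per period (cap 3).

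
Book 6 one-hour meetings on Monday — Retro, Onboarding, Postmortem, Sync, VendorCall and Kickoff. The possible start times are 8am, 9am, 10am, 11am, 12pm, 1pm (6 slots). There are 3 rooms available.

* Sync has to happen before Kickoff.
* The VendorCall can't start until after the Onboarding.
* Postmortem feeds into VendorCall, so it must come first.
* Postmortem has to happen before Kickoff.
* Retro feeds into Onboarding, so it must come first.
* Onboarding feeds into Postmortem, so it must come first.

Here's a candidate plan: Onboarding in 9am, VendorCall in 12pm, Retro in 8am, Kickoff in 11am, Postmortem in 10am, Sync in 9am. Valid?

Retro feeds into Onboarding, so it must come first — holds.
The VendorCall can't start until after the Onboarding — holds.
Sync has to happen before Kickoff — holds.
Onboarding feeds into Postmortem, so it must come first — holds.
Postmortem has to happen before Kickoff — holds.
Postmortem feeds into VendorCall, so it must come first — holds.
There are 3 rooms available — holds.

Valid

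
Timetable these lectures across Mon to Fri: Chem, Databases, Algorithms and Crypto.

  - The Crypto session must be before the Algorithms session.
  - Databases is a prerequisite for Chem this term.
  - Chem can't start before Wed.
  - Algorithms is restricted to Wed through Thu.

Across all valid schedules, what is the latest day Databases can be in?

Downstream work caps Databases at Thu.
Databases at Thu is achievable: Databases in Thu; Algorithms in Wed; Crypto in Mon; Chem in Fri.

Thu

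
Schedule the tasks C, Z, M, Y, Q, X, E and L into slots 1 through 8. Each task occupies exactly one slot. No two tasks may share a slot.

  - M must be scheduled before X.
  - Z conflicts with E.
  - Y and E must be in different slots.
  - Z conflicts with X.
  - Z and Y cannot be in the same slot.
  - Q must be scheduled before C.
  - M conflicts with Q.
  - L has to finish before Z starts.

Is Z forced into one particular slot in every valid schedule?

No

Z can be 2 (e.g. M=5; L=1; E=8; X=6; Z=2; Y=7; Q=3; C=4) or 3 (e.g. M in 5; Z in 3; X in 6; Q in 1; E in 8; Y in 7; L in 2; C in 4).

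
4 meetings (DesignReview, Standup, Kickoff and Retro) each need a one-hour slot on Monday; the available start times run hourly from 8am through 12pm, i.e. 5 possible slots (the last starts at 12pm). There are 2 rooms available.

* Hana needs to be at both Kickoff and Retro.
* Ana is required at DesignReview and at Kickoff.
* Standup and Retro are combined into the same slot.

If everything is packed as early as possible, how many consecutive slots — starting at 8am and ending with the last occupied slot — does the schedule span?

With at most 2 per slot and 4 meetings, at least 2 slots are needed.
Could 2 slots be enough, i.e. nothing placed later than 9am? Kickoff could only be at {8am, 9am}; try each:
- suppose Kickoff is at 8am; DesignReview can't share with Kickoff (8am) → {9am}; Retro can't share with Kickoff (8am) → {9am}; Standup can't use 9am, already full with DesignReview and Retro (limit 2) → {8am}; Standup must be in the same slot as Retro (in {9am}) → nothing is left.
- suppose Kickoff is at 9am; DesignReview can't share with Kickoff (9am) → {8am}; Retro can't share with Kickoff (9am) → {8am}; Standup can't use 8am, already full with DesignReview and Retro (limit 2) → {9am}; Standup must be in the same slot as Retro (in {8am}) → nothing is left.
Every option fails, so 2 slots is not enough.
3 works (last occupied slot: 10am): for example Retro -> 9am, Kickoff -> 10am, Standup -> 9am, DesignReview -> 8am.

3 slots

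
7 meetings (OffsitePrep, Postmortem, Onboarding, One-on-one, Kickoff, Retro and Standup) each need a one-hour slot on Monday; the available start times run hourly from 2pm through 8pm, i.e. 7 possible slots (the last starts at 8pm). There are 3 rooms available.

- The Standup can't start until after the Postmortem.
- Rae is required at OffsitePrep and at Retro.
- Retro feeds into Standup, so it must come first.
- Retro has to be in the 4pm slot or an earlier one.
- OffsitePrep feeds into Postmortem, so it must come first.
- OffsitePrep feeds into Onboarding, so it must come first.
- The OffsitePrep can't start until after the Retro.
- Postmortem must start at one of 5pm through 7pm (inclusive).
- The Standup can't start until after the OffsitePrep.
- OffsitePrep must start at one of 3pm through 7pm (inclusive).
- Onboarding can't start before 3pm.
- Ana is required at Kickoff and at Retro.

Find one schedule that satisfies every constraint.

One-on-one in 2pm; OffsitePrep in 3pm; Standup in 6pm; Kickoff in 3pm; Postmortem in 5pm; Onboarding in 4pm; Retro in 2pm

Checking: OffsitePrep(3pm) before Postmortem(5pm); Postmortem(5pm) before Standup(6pm); OffsitePrep(3pm) before Onboarding(4pm); Retro(2pm) before Standup(6pm); OffsitePrep(3pm) before Standup(6pm); Retro(2pm) before OffsitePrep(3pm); OffsitePrep(3pm) != Retro(2pm); Kickoff(3pm) != Retro(2pm); Postmortem=5pm in [5pm,7pm]; Retro=2pm in [2pm,4pm]; Onboarding=4pm in [3pm,8pm]; OffsitePrep=3pm in [3pm,7pm]; max 2 per slot (cap 3).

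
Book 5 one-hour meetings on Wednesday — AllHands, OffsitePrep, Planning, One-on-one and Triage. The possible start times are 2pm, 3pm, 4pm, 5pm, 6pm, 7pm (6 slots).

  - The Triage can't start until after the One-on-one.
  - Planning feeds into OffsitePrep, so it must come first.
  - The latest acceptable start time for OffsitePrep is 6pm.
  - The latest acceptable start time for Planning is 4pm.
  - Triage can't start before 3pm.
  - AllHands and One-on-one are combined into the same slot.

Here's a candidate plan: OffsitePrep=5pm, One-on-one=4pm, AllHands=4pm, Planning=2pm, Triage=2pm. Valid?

Invalid. Triage can't start before 3pm.

The Triage can't start until after the One-on-one — violated.
The latest acceptable start time for Planning is 4pm — holds.
The latest acceptable start time for OffsitePrep is 6pm — holds.
Triage can't start before 3pm — violated.
Planning feeds into OffsitePrep, so it must come first — holds.
AllHands and One-on-one are combined into the same slot — holds.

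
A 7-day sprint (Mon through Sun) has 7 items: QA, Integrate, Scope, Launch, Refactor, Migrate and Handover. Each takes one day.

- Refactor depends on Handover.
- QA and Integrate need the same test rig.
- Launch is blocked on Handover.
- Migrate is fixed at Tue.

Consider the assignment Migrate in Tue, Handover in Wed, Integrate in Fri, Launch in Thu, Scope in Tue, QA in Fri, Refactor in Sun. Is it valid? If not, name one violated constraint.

No — it violates: QA and Integrate need the same test rig

Launch is blocked on Handover — holds.
QA and Integrate need the same test rig — violated.
Refactor depends on Handover — holds.
Migrate is fixed at Tue — holds.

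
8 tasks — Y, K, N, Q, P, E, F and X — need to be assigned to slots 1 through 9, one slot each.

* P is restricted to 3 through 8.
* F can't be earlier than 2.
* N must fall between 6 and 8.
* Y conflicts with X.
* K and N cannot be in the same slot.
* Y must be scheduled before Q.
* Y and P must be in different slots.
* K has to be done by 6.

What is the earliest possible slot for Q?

Precedence pushes Q to at least 2.
Q at 2 is achievable: Q -> 2, P -> 3, X -> 2, N -> 6, E -> 1, Y -> 1, F -> 2, K -> 1.

2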